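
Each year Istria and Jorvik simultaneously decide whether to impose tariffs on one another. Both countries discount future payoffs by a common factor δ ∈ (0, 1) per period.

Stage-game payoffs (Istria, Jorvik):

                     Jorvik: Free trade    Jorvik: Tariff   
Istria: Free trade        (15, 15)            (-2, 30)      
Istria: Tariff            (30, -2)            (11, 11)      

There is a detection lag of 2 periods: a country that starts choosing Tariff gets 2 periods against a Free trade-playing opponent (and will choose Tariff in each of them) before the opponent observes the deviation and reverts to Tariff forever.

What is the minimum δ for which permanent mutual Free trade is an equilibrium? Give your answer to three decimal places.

0.889

Deviating for the 2 undetected periods gains 30−15 = 15 per period over cooperation, then loses 15−11 = 4 per period forever once punishment starts.
Gain: 15(1 + δ + … + δ^1); loss: 4·δ^2/(1−δ).
No profitable deviation ⇔ 15(1−δ^2) ≤ 4·δ^2, i.e. δ^2 ≥ 15/(15+4) = 15/19.
Hence δ ≥ (15/19)^(1/2) ≈ 0.889.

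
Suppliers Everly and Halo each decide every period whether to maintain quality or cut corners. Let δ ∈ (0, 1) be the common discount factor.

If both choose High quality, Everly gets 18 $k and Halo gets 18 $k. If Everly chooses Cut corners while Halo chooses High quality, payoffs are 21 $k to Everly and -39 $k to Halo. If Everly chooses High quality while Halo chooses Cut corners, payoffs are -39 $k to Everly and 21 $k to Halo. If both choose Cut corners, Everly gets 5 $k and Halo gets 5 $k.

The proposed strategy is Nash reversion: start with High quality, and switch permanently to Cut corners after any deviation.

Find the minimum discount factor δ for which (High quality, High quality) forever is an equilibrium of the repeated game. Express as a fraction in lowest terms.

3/16

Under grim trigger the critical discount factor is (T−C)/(T−P) with T = 21, C = 18, P = 5.
δ* = (21−18)/(21−5) = 3/16.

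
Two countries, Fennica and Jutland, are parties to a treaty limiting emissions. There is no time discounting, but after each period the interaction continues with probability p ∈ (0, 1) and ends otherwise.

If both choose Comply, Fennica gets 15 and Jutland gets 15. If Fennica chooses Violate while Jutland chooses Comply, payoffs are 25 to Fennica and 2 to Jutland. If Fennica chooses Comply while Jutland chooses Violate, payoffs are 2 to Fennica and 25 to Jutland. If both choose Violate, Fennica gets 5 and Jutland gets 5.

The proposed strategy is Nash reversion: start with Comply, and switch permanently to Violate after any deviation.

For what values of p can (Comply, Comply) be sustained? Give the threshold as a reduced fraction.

1/2

With no time discounting, the continuation probability p plays the role of the discount factor.
Grim-trigger IC: 15/(1−p) ≥ 25 + 5p/(1−p) ⇒ p ≥ (25−15)/(25−5) = 1/2.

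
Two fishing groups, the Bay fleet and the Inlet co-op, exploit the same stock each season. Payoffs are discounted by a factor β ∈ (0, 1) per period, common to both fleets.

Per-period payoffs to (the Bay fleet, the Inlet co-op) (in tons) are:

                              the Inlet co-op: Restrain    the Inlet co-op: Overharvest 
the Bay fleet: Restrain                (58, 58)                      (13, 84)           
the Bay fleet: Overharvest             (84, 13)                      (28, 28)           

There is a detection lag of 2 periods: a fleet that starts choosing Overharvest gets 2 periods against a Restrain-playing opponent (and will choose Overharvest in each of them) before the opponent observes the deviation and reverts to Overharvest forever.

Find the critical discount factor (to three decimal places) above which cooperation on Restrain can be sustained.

Deviating for the 2 undetected periods gains 84−58 = 26 per period over cooperation, then loses 58−28 = 30 per period forever once punishment starts.
Gain: 26(1 + β + … + β^1); loss: 30·β^2/(1−β).
No profitable deviation ⇔ 26(1−β^2) ≤ 30·β^2, i.e. β^2 ≥ 26/(26+30) = 13/28.
Hence β ≥ (13/28)^(1/2) ≈ 0.681.

0.681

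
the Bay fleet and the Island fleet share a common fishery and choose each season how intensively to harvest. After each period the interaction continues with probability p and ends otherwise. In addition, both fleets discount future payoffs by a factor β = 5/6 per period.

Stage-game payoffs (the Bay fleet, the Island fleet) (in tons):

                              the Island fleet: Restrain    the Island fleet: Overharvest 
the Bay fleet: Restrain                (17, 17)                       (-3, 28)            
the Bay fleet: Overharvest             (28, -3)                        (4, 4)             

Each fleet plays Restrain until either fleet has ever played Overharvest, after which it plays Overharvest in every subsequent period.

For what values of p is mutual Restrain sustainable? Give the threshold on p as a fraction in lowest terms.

With continuation probability p and discount β, the effective per-period discount factor is βp.
Grim-trigger IC: βp ≥ (28−17)/(28−4) = 11/24.
So p ≥ (11/24)/(5/6) = 11/20.

11/20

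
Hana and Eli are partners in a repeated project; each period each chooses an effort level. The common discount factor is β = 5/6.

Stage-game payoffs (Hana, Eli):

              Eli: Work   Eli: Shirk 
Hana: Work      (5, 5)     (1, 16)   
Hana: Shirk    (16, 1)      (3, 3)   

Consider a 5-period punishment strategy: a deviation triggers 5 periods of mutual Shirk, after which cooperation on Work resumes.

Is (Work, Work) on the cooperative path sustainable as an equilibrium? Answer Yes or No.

IC: β+…+β^5 ≥ (16−5)/(5−3) = 11/2.
At β = 5/6: partial sum = 2.9906 < 5.5000. Cooperation not sustainable.

No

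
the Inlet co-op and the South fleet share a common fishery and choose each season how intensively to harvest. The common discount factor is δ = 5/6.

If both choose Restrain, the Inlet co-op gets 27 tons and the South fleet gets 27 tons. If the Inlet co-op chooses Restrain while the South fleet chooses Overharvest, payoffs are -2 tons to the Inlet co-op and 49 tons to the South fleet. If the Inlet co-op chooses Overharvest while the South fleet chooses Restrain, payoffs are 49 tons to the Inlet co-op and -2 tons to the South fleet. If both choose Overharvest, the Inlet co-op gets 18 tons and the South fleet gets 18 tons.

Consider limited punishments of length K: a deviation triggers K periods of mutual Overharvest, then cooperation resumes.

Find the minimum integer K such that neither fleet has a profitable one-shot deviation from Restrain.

Need Σ_{k=1}^{K} δ^k ≥ (49−27)/(27−18) = 2.4444 at δ = 5/6.
At K = 3 the sum is 2.1065 < 2.4444; at K = 4 it is 2.5887 ≥ 2.4444.
So the minimum punishment length is K = 4.

4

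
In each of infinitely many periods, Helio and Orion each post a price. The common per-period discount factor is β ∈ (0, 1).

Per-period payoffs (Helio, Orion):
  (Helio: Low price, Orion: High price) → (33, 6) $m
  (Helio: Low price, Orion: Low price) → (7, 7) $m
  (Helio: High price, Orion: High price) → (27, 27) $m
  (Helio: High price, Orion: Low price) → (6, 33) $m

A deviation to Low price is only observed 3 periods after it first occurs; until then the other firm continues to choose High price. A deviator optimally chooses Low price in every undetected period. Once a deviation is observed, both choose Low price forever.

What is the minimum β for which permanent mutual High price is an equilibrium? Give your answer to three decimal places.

The best deviation is to choose Low price for all 3 undetected periods, earning 33 each, then 7 forever once detected.
Deviation value: 33(1−β^3)/(1−β) + 7β^3/(1−β); cooperation value: 27/(1−β).
IC: 27 ≥ 33(1−β^3) + 7β^3 = 33 − 26β^3.
So β^3 ≥ 6/26 = 3/13, giving β ≥ (3/13)^(1/3) ≈ 0.613.

0.613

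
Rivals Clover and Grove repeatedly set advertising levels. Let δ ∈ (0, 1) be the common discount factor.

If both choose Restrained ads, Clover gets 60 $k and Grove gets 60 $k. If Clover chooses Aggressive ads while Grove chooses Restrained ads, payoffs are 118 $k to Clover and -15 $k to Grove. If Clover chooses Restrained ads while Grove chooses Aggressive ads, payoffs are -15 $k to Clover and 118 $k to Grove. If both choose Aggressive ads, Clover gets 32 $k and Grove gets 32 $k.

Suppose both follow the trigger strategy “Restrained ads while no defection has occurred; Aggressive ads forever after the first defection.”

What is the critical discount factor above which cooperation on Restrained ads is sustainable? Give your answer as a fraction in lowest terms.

29/43

One-period gain from deviating is 118 − 60 = 58. The loss is 60 − 32 = 28 in every subsequent period, with present value 28·δ/(1−δ).
Deviation is unprofitable when 28·δ/(1−δ) ≥ 58, i.e. δ/(1−δ) ≥ 29/14.
Equivalently δ ≥ 58/(58+28) = 29/43.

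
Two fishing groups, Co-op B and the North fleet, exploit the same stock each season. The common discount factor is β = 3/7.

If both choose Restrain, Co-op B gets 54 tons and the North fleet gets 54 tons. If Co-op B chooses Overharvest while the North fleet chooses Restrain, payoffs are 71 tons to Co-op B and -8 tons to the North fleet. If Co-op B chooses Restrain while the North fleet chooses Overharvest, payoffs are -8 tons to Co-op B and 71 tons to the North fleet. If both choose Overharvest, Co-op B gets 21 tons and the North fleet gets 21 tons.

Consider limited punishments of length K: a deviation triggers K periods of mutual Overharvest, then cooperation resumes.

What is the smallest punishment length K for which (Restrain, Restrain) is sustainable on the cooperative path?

2

IC: β(1−β^K)/(1−β) ≥ (71−54)/(54−21) = 17/33.
With β = 3/7: need 1 − β^K ≥ 17/33·(1−3/7)/(3/7), i.e. β^K ≤ 0.3131.
Since (3/7)^1 = 0.4286 and (3/7)^2 = 0.1837, the smallest such K is 2.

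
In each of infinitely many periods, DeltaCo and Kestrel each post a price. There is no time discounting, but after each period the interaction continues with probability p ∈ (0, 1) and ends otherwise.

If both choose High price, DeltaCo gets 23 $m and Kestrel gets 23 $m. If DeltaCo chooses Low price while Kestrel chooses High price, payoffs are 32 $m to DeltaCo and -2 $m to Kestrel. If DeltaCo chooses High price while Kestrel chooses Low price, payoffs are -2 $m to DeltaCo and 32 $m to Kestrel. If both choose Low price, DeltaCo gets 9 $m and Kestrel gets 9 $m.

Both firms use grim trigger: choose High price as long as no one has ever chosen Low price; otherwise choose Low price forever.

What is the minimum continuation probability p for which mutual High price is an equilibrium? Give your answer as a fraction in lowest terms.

With no time discounting, the continuation probability p plays the role of the discount factor.
Grim-trigger IC: 23/(1−p) ≥ 32 + 9p/(1−p) ⇒ p ≥ (32−23)/(32−9) = 9/23.

9/23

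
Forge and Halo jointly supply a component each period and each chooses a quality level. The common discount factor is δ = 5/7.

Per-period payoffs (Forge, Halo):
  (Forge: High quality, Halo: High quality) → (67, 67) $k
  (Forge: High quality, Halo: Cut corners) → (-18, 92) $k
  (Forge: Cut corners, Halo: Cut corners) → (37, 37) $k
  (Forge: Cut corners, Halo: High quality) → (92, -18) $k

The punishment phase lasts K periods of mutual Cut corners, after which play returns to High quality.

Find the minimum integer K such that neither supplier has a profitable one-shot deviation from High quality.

2

No profitable deviation requires (67−37)(δ+…+δ^K) ≥ 92−67, i.e. δ+…+δ^K ≥ 5/6 ≈ 0.8333.
With δ = 5/7, the partial sums are K=1: 0.7143, K=2: 1.2245.
K = 2 is the first length at which the sum reaches 0.8333.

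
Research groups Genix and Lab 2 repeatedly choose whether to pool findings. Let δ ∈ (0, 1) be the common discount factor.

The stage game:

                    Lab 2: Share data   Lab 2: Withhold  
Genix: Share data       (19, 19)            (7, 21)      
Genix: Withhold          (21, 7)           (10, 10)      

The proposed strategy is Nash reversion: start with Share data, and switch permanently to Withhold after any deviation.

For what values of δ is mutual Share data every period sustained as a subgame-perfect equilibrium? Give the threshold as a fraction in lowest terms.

One-period gain from deviating is 21 − 19 = 2. The loss is 19 − 10 = 9 in every subsequent period, with present value 9·δ/(1−δ).
Deviation is unprofitable when 9·δ/(1−δ) ≥ 2, i.e. δ/(1−δ) ≥ 2/9.
Equivalently δ ≥ 2/(2+9) = 2/11.

2/11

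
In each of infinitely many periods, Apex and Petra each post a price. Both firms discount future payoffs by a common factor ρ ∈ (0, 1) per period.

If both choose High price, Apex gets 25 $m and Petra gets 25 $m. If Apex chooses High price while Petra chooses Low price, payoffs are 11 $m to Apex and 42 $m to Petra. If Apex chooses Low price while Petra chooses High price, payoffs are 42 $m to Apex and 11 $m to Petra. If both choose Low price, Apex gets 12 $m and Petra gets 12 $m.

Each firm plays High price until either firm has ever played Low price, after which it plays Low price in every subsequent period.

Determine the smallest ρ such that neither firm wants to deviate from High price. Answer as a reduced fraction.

One-period gain from deviating is 42 − 25 = 17. The loss is 25 − 12 = 13 in every subsequent period, with present value 13·ρ/(1−ρ).
Deviation is unprofitable when 13·ρ/(1−ρ) ≥ 17, i.e. ρ/(1−ρ) ≥ 17/13.
Equivalently ρ ≥ 17/(17+13) = 17/30.

17/30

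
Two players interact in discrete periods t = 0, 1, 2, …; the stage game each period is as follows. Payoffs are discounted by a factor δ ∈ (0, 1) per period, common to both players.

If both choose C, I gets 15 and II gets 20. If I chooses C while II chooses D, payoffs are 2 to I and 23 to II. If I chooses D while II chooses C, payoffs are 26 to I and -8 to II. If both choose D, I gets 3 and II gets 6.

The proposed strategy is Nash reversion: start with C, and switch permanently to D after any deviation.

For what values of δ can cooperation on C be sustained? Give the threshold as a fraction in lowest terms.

11/23

I's threshold: (26−15)/(26−3) = 11/23.
II's threshold: (23−20)/(23−6) = 3/17.
11/23 > 3/17, so I binds and δ* = 11/23.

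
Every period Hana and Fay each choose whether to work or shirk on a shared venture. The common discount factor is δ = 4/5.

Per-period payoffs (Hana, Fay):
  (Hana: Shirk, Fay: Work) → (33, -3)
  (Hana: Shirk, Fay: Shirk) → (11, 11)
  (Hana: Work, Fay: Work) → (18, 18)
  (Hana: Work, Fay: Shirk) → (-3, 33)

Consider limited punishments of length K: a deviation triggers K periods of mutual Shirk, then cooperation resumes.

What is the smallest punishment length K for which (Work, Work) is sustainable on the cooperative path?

4

No profitable deviation requires (18−11)(δ+…+δ^K) ≥ 33−18, i.e. δ+…+δ^K ≥ 15/7 ≈ 2.1429.
With δ = 4/5, the partial sums are K=1: 0.8000, K=2: 1.4400, K=3: 1.9520, K=4: 2.3616.
K = 4 is the first length at which the sum reaches 2.1429.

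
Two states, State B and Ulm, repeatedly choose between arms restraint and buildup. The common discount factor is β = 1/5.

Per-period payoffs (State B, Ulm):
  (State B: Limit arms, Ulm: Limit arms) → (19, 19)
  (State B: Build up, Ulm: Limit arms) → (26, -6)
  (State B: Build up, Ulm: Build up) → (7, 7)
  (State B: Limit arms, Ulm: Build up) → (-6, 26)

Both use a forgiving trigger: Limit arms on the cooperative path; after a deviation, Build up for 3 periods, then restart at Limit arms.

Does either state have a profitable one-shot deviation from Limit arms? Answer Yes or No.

IC: β+…+β^3 ≥ (26−19)/(19−7) = 7/12.
At β = 1/5: partial sum = 0.2480 < 0.5833. Cooperation not sustainable.

Yes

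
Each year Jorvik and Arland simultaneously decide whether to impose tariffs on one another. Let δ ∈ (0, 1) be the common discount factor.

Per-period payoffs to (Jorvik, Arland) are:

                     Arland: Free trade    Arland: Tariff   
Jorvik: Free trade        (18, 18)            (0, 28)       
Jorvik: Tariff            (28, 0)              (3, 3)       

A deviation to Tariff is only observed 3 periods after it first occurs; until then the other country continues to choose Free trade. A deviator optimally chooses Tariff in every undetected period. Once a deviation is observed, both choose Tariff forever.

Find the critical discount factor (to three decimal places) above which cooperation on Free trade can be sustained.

0.737

A deviator earns 28 for 3 periods, then 3 forever; cooperating earns 18 forever. Multiplying the IC by (1−δ):
18 ≥ 28(1−δ^3) + 3δ^3, so 25·δ^3 ≥ 10 and δ^3 ≥ 2/5.
δ ≥ (2/5)^(1/3) ≈ 0.737.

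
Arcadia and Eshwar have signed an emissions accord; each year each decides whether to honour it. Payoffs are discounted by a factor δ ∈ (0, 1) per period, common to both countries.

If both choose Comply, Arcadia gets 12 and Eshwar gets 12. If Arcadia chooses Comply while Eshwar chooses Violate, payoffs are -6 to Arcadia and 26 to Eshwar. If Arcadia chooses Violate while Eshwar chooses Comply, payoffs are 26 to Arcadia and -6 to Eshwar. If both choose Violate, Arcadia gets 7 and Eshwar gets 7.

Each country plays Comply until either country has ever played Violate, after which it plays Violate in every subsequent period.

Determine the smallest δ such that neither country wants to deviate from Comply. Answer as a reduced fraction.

12/(1−δ) ≥ 26 + 7δ/(1−δ)
12 ≥ 26 − 19δ
δ ≥ 14/19.

14/19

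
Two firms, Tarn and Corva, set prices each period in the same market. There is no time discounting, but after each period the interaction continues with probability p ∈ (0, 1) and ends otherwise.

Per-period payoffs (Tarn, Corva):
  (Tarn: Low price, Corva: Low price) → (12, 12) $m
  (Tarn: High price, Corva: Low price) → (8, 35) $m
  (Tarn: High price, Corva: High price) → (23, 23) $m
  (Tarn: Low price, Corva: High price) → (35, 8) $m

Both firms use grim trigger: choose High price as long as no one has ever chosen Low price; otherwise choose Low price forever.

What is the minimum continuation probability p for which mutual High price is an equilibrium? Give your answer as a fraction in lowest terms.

Expected cooperation value is 23 + p·23 + p²·23 + … = 23/(1−p); deviation gives 35 + p·12/(1−p).
23 ≥ 35(1−p) + 12p ⇒ 23p ≥ 12 ⇒ p ≥ 12/23.

12/23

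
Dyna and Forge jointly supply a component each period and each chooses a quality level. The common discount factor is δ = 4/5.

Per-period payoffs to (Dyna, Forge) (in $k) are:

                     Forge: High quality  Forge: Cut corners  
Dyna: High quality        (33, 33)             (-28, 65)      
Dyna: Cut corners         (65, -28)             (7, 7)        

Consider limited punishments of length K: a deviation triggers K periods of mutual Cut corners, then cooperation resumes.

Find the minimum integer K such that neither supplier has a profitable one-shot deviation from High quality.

2

No profitable deviation requires (33−7)(δ+…+δ^K) ≥ 65−33, i.e. δ+…+δ^K ≥ 16/13 ≈ 1.2308.
With δ = 4/5, the partial sums are K=1: 0.8000, K=2: 1.4400.
K = 2 is the first length at which the sum reaches 1.2308.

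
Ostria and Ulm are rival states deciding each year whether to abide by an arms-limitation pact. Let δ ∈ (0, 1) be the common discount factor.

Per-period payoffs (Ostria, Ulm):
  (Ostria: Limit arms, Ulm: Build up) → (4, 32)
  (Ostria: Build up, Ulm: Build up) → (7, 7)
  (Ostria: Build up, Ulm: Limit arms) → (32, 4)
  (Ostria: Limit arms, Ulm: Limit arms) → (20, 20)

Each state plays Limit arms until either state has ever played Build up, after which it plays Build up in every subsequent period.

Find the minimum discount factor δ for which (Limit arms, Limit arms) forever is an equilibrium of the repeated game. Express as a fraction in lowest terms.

20/(1−δ) ≥ 32 + 7δ/(1−δ)
20 ≥ 32 − 25δ
δ ≥ 12/25.

12/25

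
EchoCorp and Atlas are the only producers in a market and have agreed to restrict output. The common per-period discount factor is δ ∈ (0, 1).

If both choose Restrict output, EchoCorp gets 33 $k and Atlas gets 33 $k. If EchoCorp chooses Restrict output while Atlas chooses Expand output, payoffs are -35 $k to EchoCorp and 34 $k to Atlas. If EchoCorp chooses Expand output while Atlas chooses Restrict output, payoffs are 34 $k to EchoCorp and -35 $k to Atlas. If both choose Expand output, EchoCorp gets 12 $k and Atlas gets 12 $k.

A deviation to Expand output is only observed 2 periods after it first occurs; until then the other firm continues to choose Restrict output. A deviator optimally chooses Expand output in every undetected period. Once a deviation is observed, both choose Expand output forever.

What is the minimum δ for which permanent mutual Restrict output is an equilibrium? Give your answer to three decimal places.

Deviating for the 2 undetected periods gains 34−33 = 1 per period over cooperation, then loses 33−12 = 21 per period forever once punishment starts.
Gain: 1(1 + δ + … + δ^1); loss: 21·δ^2/(1−δ).
No profitable deviation ⇔ 1(1−δ^2) ≤ 21·δ^2, i.e. δ^2 ≥ 1/(1+21) = 1/22.
Hence δ ≥ (1/22)^(1/2) ≈ 0.213.

0.213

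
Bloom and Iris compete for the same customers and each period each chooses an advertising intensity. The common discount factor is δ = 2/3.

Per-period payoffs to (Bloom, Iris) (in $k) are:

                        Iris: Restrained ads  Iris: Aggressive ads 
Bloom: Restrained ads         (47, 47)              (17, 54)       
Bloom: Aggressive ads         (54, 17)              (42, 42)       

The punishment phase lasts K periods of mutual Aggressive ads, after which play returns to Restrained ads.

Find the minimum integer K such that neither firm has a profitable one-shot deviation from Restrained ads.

3

Need Σ_{k=1}^{K} δ^k ≥ (54−47)/(47−42) = 1.4000 at δ = 2/3.
At K = 2 the sum is 1.1111 < 1.4000; at K = 3 it is 1.4074 ≥ 1.4000.
So the minimum punishment length is K = 3.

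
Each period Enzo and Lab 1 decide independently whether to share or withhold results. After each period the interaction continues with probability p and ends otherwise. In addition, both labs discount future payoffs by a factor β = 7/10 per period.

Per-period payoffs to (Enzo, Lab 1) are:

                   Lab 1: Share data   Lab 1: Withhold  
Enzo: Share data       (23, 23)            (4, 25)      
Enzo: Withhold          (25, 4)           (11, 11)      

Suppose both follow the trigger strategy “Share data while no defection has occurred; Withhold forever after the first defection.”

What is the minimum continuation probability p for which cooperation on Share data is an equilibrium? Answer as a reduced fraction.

Expected continuation weight on next period's payoff is β·p = 7/10·p, which plays the role of the discount factor.
Cooperation requires 7/10·p ≥ (25−23)/(25−11) = 1/7, hence p ≥ 10/49.

10/49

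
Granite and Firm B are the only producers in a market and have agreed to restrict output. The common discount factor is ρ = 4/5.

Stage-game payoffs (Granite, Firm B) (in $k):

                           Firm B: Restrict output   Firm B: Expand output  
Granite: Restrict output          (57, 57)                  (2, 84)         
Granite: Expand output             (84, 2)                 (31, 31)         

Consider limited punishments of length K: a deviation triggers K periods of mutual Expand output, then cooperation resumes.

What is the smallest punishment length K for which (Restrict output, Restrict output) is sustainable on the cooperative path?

No profitable deviation requires (57−31)(ρ+…+ρ^K) ≥ 84−57, i.e. ρ+…+ρ^K ≥ 27/26 ≈ 1.0385.
With ρ = 4/5, the partial sums are K=1: 0.8000, K=2: 1.4400.
K = 2 is the first length at which the sum reaches 1.0385.

2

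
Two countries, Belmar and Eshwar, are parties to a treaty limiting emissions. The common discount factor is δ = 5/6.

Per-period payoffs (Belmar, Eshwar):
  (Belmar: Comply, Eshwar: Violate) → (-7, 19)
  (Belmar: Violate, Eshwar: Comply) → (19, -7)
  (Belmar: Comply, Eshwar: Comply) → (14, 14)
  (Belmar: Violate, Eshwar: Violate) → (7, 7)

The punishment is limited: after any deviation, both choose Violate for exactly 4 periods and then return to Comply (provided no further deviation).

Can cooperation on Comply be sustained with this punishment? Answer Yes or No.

A one-shot deviation gives 19 now, then 7 for 4 periods, then back to 14.
Gain from deviating: (19−14) today; loss: (14−7) in each of the next 4 periods.
No-deviation condition: (14−7)(δ+…+δ^4) ≥ 19−14, i.e. δ+…+δ^4 ≥ 5/7.
At δ = 5/6: δ+…+δ^4 = 2.5887 ≥ 0.7143.
So cooperation is sustainable.

Yes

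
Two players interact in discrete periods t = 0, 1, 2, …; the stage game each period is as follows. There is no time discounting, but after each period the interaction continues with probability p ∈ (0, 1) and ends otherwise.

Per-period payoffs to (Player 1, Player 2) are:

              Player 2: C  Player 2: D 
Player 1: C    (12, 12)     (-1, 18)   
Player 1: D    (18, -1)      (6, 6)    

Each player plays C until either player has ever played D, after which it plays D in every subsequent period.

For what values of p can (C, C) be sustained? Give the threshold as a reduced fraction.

1/2

Expected cooperation value is 12 + p·12 + p²·12 + … = 12/(1−p); deviation gives 18 + p·6/(1−p).
12 ≥ 18(1−p) + 6p ⇒ 12p ≥ 6 ⇒ p ≥ 6/12 = 1/2.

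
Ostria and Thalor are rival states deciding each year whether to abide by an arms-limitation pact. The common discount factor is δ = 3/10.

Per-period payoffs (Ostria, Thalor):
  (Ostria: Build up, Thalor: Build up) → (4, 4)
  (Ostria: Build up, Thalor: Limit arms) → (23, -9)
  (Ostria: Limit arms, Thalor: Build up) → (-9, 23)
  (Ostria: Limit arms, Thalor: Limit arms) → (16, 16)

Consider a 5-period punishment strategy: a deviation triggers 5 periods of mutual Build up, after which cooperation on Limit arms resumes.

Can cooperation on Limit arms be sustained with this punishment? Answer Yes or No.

Comparing payoff streams over the 6 periods until play realigns: cooperate → 16(1+δ+…+δ^5); deviate → 23 + 4(δ+…+δ^5).
Cooperation is sustained iff (16−4)(δ+…+δ^5) ≥ 23−16.
δ+…+δ^5 = 3/10·(1−(3/10)^5)/(1−3/10) = 0.4275, and (23−16)/(16−4) = 0.5833.
0.4275 < 0.5833, so cooperation is not sustainable.

No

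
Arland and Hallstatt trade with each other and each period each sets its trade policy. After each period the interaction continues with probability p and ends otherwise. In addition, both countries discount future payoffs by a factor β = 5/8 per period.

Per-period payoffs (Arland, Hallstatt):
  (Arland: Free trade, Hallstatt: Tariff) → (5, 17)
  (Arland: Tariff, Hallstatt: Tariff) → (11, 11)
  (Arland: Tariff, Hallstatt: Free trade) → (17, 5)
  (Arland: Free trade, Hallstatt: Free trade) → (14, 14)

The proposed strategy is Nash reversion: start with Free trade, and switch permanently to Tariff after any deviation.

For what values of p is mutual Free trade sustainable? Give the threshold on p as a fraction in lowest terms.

With continuation probability p and discount β, the effective per-period discount factor is βp.
Grim-trigger IC: βp ≥ (17−14)/(17−11) = 1/2.
So p ≥ (1/2)/(5/8) = 4/5.

4/5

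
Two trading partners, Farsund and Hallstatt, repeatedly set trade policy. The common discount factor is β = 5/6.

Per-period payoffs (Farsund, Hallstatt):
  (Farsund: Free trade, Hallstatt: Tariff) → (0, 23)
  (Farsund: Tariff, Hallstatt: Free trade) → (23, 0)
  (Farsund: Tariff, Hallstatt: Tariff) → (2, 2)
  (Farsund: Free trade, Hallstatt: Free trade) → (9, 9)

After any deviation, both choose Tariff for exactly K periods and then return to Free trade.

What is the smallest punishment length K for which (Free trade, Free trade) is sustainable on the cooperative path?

Need Σ_{k=1}^{K} β^k ≥ (23−9)/(9−2) = 2.0000 at β = 5/6.
At K = 2 the sum is 1.5278 < 2.0000; at K = 3 it is 2.1065 ≥ 2.0000.
So the minimum punishment length is K = 3.

3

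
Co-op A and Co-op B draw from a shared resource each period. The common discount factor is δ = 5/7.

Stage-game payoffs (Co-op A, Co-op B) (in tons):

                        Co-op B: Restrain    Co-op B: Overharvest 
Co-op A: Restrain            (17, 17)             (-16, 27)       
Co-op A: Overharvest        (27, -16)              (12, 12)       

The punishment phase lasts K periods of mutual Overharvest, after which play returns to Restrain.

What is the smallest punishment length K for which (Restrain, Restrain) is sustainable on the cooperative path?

IC: δ(1−δ^K)/(1−δ) ≥ (27−17)/(17−12) = 2.
With δ = 5/7: need 1 − δ^K ≥ 2·(1−5/7)/(5/7), i.e. δ^K ≤ 0.2000.
Since (5/7)^4 = 0.2603 and (5/7)^5 = 0.1859, the smallest such K is 5.

5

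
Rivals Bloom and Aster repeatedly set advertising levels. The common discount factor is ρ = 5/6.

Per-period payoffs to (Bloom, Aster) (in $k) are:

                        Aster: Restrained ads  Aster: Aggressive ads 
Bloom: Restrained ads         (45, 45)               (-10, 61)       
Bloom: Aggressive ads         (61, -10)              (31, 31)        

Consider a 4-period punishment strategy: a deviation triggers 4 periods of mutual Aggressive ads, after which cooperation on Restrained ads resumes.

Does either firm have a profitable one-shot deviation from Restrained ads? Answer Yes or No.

No

IC: ρ+…+ρ^4 ≥ (61−45)/(45−31) = 8/7.
At ρ = 5/6: partial sum = 2.5887 ≥ 1.1429. Cooperation sustainable.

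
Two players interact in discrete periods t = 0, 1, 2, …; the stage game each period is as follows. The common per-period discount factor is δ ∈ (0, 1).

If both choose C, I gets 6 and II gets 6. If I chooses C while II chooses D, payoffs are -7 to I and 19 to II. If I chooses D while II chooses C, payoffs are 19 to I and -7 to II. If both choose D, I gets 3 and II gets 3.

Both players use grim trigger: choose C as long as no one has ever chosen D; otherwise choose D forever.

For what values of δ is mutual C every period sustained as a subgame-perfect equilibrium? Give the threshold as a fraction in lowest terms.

13/16

One-period gain from deviating is 19 − 6 = 13. The loss is 6 − 3 = 3 in every subsequent period, with present value 3·δ/(1−δ).
Deviation is unprofitable when 3·δ/(1−δ) ≥ 13, i.e. δ/(1−δ) ≥ 13/3.
Equivalently δ ≥ 13/(13+3) = 13/16.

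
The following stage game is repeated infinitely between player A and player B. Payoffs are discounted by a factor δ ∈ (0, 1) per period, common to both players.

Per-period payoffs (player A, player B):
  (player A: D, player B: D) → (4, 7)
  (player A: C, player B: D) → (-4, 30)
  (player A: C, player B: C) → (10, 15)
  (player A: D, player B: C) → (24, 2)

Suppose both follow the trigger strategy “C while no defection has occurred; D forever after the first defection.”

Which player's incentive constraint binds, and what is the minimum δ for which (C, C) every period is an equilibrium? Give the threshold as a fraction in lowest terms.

player A; δ ≥ 7/10

player A's threshold: (24−10)/(24−4) = 7/10.
player B's threshold: (30−15)/(30−7) = 15/23.
7/10 > 15/23, so player A binds and δ* = 7/10.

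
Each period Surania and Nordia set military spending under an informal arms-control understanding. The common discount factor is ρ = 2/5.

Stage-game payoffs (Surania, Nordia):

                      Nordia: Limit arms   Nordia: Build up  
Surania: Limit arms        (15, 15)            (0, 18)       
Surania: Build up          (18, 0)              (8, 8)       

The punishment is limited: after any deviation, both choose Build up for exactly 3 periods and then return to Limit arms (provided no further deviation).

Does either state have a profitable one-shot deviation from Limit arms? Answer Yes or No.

A one-shot deviation gives 18 now, then 8 for 3 periods, then back to 15.
Gain from deviating: (18−15) today; loss: (15−8) in each of the next 3 periods.
No-deviation condition: (15−8)(ρ+…+ρ^3) ≥ 18−15, i.e. ρ+…+ρ^3 ≥ 3/7.
At ρ = 2/5: ρ+…+ρ^3 = 0.6240 ≥ 0.4286.
So cooperation is sustainable.

No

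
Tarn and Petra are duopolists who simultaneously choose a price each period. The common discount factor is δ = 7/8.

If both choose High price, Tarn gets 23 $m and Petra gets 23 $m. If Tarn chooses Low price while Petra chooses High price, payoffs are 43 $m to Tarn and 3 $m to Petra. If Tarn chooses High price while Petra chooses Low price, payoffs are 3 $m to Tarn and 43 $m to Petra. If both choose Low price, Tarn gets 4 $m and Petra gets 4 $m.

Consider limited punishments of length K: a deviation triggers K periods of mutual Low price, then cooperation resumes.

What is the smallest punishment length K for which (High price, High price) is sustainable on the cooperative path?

2

Need Σ_{k=1}^{K} δ^k ≥ (43−23)/(23−4) = 1.0526 at δ = 7/8.
At K = 1 the sum is 0.8750 < 1.0526; at K = 2 it is 1.6406 ≥ 1.0526.
So the minimum punishment length is K = 2.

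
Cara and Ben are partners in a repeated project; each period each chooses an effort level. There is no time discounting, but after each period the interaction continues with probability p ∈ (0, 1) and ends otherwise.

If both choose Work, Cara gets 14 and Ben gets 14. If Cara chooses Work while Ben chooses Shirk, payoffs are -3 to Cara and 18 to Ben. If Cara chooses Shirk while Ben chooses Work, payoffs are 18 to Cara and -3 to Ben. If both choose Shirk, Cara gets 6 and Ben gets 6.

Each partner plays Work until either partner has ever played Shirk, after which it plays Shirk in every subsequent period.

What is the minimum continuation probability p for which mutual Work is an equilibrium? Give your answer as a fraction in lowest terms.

1/3

With no time discounting, the continuation probability p plays the role of the discount factor.
Grim-trigger IC: 14/(1−p) ≥ 18 + 6p/(1−p) ⇒ p ≥ (18−14)/(18−6) = 1/3.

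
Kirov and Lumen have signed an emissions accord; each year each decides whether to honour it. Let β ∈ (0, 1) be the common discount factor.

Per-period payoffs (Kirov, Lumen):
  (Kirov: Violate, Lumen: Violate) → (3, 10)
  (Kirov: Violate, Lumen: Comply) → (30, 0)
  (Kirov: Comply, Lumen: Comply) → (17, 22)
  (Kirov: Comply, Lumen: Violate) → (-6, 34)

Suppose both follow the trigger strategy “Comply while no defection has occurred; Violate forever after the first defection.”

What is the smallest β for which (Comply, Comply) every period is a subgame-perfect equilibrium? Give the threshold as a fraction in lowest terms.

1/2

For Kirov: deviation gain 30−17 = 13, per-period punishment loss 17−3 = 14. IC gives β ≥ 13/27.
For Lumen: gain 12, loss 12 per period, so β ≥ 12/24 = 1/2.
The tighter constraint is Lumen's, so cooperation needs β ≥ 1/2.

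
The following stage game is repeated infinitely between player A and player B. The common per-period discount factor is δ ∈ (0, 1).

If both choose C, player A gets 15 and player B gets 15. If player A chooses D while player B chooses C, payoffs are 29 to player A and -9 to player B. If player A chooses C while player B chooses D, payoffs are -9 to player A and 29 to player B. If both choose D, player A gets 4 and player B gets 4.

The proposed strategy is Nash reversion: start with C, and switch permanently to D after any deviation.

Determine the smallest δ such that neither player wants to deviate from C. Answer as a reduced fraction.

14/25

Under grim trigger the critical discount factor is (T−C)/(T−P) with T = 29, C = 15, P = 4.
δ* = (29−15)/(29−4) = 14/25.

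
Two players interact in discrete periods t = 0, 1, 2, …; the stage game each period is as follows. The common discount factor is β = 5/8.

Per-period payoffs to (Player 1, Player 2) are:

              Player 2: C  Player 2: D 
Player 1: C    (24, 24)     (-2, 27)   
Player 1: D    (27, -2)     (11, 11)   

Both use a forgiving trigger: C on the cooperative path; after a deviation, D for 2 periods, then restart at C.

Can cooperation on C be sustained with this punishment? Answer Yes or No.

Comparing payoff streams over the 3 periods until play realigns: cooperate → 24(1+β+…+β^2); deviate → 27 + 11(β+…+β^2).
Cooperation is sustained iff (24−11)(β+…+β^2) ≥ 27−24.
β+…+β^2 = 5/8·(1−(5/8)^2)/(1−5/8) = 1.0156, and (27−24)/(24−11) = 0.2308.
1.0156 ≥ 0.2308, so cooperation is sustainable.

Yes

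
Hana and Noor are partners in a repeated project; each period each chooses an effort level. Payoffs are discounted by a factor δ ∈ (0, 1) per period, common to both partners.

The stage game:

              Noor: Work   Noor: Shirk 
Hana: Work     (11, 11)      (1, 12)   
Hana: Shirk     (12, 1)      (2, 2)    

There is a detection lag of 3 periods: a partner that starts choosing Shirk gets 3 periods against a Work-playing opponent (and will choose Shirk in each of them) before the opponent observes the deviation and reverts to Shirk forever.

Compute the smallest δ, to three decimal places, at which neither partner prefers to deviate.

0.464

A deviator earns 12 for 3 periods, then 2 forever; cooperating earns 11 forever. Multiplying the IC by (1−δ):
11 ≥ 12(1−δ^3) + 2δ^3, so 10·δ^3 ≥ 1 and δ^3 ≥ 1/10.
δ ≥ (1/10)^(1/3) ≈ 0.464.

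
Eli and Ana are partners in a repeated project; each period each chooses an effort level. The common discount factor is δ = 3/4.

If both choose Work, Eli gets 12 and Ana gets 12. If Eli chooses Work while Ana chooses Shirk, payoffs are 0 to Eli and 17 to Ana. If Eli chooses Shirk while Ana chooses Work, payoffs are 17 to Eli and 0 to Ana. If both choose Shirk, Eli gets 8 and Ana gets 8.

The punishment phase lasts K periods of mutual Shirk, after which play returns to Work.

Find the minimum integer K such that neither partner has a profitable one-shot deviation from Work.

No profitable deviation requires (12−8)(δ+…+δ^K) ≥ 17−12, i.e. δ+…+δ^K ≥ 5/4 ≈ 1.2500.
With δ = 3/4, the partial sums are K=1: 0.7500, K=2: 1.3125.
K = 2 is the first length at which the sum reaches 1.2500.

2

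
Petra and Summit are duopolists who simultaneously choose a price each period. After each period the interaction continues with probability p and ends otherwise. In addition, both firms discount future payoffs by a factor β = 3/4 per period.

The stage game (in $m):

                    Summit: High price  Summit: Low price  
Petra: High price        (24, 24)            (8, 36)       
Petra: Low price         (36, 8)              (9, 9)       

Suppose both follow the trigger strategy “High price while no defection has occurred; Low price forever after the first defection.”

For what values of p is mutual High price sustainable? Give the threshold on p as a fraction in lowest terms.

With continuation probability p and discount β, the effective per-period discount factor is βp.
Grim-trigger IC: βp ≥ (36−24)/(36−9) = 4/9.
So p ≥ (4/9)/(3/4) = 16/27.

16/27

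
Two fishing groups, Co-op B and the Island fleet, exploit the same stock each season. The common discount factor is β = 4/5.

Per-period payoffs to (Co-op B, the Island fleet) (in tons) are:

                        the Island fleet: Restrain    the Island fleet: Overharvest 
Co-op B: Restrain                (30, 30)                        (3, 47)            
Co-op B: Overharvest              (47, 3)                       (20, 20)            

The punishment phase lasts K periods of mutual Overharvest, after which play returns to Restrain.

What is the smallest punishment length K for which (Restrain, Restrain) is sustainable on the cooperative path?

IC: β(1−β^K)/(1−β) ≥ (47−30)/(30−20) = 17/10.
With β = 4/5: need 1 − β^K ≥ 17/10·(1−4/5)/(4/5), i.e. β^K ≤ 0.5750.
Since (4/5)^2 = 0.6400 and (4/5)^3 = 0.5120, the smallest such K is 3.

3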